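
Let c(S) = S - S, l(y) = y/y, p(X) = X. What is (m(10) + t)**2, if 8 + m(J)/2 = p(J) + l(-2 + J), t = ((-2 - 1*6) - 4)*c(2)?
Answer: 36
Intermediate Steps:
l(y) = 1
c(S) = 0
t = 0 (t = ((-2 - 1*6) - 4)*0 = ((-2 - 6) - 4)*0 = (-8 - 4)*0 = -12*0 = 0)
m(J) = -14 + 2*J (m(J) = -16 + 2*(J + 1) = -16 + 2*(1 + J) = -16 + (2 + 2*J) = -14 + 2*J)
(m(10) + t)**2 = ((-14 + 2*10) + 0)**2 = ((-14 + 20) + 0)**2 = (6 + 0)**2 = 6**2 = 36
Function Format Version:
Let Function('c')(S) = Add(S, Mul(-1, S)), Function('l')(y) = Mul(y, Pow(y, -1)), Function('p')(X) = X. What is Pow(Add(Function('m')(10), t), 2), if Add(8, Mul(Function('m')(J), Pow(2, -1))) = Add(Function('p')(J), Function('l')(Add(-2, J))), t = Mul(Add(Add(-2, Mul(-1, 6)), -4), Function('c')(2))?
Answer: 36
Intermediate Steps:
Function('l')(y) = 1
Function('c')(S) = 0
t = 0 (t = Mul(Add(Add(-2, Mul(-1, 6)), -4), 0) = Mul(Add(Add(-2, -6), -4), 0) = Mul(Add(-8, -4), 0) = Mul(-12, 0) = 0)
Function('m')(J) = Add(-14, Mul(2, J)) (Function('m')(J) = Add(-16, Mul(2, Add(J, 1))) = Add(-16, Mul(2, Add(1, J))) = Add(-16, Add(2, Mul(2, J))) = Add(-14, Mul(2, J)))
Pow(Add(Function('m')(10), t), 2) = Pow(Add(Add(-14, Mul(2, 10)), 0), 2) = Pow(Add(Add(-14, 20), 0), 2) = Pow(Add(6, 0), 2) = Pow(6, 2) = 36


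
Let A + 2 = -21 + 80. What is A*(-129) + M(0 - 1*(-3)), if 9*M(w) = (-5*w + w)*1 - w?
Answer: -22064/3 ≈ -7354.7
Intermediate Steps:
M(w) = -5*w/9 (M(w) = ((-5*w + w)*1 - w)/9 = (-4*w*1 - w)/9 = (-4*w - w)/9 = (-5*w)/9 = -5*w/9)
A = 57 (A = -2 + (-21 + 80) = -2 + 59 = 57)
A*(-129) + M(0 - 1*(-3)) = 57*(-129) - 5*(0 - 1*(-3))/9 = -7353 - 5*(0 + 3)/9 = -7353 - 5/9*3 = -7353 - 5/3 = -22064/3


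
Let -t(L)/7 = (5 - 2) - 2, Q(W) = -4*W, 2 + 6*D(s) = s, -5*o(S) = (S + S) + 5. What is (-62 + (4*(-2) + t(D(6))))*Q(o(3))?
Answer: -3388/5 ≈ -677.60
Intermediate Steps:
o(S) = -1 - 2*S/5 (o(S) = -((S + S) + 5)/5 = -(2*S + 5)/5 = -(5 + 2*S)/5 = -1 - 2*S/5)
D(s) = -⅓ + s/6
t(L) = -7 (t(L) = -7*((5 - 2) - 2) = -7*(3 - 2) = -7*1 = -7)
(-62 + (4*(-2) + t(D(6))))*Q(o(3)) = (-62 + (4*(-2) - 7))*(-4*(-1 - ⅖*3)) = (-62 + (-8 - 7))*(-4*(-1 - 6/5)) = (-62 - 15)*(-4*(-11/5)) = -77*44/5 = -3388/5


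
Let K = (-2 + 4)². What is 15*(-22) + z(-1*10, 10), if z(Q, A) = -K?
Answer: -334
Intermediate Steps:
K = 4 (K = 2² = 4)
z(Q, A) = -4 (z(Q, A) = -1*4 = -4)
15*(-22) + z(-1*10, 10) = 15*(-22) - 4 = -330 - 4 = -334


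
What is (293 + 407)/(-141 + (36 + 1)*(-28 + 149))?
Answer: 175/1084 ≈ 0.16144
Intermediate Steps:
(293 + 407)/(-141 + (36 + 1)*(-28 + 149)) = 700/(-141 + 37*121) = 700/(-141 + 4477) = 700/4336 = 700*(1/4336) = 175/1084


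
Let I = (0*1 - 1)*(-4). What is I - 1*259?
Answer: -255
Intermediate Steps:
I = 4 (I = (0 - 1)*(-4) = -1*(-4) = 4)
I - 1*259 = 4 - 1*259 = 4 - 259 = -255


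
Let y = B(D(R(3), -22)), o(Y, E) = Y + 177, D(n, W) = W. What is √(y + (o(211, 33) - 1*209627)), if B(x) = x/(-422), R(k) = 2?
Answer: I*√9315527198/211 ≈ 457.43*I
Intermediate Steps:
o(Y, E) = 177 + Y
B(x) = -x/422 (B(x) = x*(-1/422) = -x/422)
y = 11/211 (y = -1/422*(-22) = 11/211 ≈ 0.052133)
√(y + (o(211, 33) - 1*209627)) = √(11/211 + ((177 + 211) - 1*209627)) = √(11/211 + (388 - 209627)) = √(11/211 - 209239) = √(-44149418/211) = I*√9315527198/211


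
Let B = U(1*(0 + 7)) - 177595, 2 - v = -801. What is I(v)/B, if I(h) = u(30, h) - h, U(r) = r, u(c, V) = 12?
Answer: 791/177588 ≈ 0.0044541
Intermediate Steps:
v = 803 (v = 2 - 1*(-801) = 2 + 801 = 803)
I(h) = 12 - h
B = -177588 (B = 1*(0 + 7) - 177595 = 1*7 - 177595 = 7 - 177595 = -177588)
I(v)/B = (12 - 1*803)/(-177588) = (12 - 803)*(-1/177588) = -791*(-1/177588) = 791/177588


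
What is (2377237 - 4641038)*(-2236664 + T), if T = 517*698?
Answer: 4246433388198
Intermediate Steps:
T = 360866
(2377237 - 4641038)*(-2236664 + T) = (2377237 - 4641038)*(-2236664 + 360866) = -2263801*(-1875798) = 4246433388198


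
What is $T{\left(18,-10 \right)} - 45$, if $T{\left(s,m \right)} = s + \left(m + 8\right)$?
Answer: $-29$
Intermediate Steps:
$T{\left(s,m \right)} = 8 + m + s$ ($T{\left(s,m \right)} = s + \left(8 + m\right) = 8 + m + s$)
$T{\left(18,-10 \right)} - 45 = \left(8 - 10 + 18\right) - 45 = 16 - 45 = -29$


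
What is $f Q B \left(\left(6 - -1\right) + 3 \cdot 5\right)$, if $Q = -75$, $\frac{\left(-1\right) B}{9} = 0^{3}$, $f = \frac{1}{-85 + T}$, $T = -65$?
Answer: $0$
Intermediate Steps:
$f = - \frac{1}{150}$ ($f = \frac{1}{-85 - 65} = \frac{1}{-150} = - \frac{1}{150} \approx -0.0066667$)
$B = 0$ ($B = - 9 \cdot 0^{3} = \left(-9\right) 0 = 0$)
$f Q B \left(\left(6 - -1\right) + 3 \cdot 5\right) = \left(- \frac{1}{150}\right) \left(-75\right) 0 \left(\left(6 - -1\right) + 3 \cdot 5\right) = \frac{0 \left(\left(6 + 1\right) + 15\right)}{2} = \frac{0 \left(7 + 15\right)}{2} = \frac{0 \cdot 22}{2} = \frac{1}{2} \cdot 0 = 0$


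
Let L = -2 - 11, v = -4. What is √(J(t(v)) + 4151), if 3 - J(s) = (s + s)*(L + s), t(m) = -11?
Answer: 7*√74 ≈ 60.216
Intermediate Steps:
L = -13
J(s) = 3 - 2*s*(-13 + s) (J(s) = 3 - (s + s)*(-13 + s) = 3 - 2*s*(-13 + s))
√(J(t(v)) + 4151) = √((3 - 2*(-11)² + 26*(-11)) + 4151) = √((3 - 2*121 - 286) + 4151) = √((3 - 242 - 286) + 4151) = √(-525 + 4151) = √3626 = 7*√74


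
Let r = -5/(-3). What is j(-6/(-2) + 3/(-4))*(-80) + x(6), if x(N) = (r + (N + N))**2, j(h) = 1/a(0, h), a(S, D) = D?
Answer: 1361/9 ≈ 151.22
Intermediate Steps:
r = 5/3 (r = -5*(-1/3) = 5/3 ≈ 1.6667)
j(h) = 1/h
x(N) = (5/3 + 2*N)**2 (x(N) = (5/3 + (N + N))**2 = (5/3 + 2*N)**2)
j(-6/(-2) + 3/(-4))*(-80) + x(6) = -80/(-6/(-2) + 3/(-4)) + (5 + 6*6)**2/9 = -80/(-6*(-1/2) + 3*(-1/4)) + (5 + 36)**2/9 = -80/(3 - 3/4) + (1/9)*41**2 = -80/(9/4) + (1/9)*1681 = (4/9)*(-80) + 1681/9 = -320/9 + 1681/9 = 1361/9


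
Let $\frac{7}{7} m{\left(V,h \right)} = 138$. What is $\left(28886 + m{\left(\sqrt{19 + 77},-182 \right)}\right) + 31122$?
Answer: $60146$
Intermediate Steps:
$m{\left(V,h \right)} = 138$
$\left(28886 + m{\left(\sqrt{19 + 77},-182 \right)}\right) + 31122 = \left(28886 + 138\right) + 31122 = 29024 + 31122 = 60146$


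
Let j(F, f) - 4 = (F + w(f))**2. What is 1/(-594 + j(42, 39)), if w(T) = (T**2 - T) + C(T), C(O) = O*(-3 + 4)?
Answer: 1/2442379 ≈ 4.0944e-7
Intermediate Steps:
C(O) = O (C(O) = O*1 = O)
w(T) = T**2 (w(T) = (T**2 - T) + T = T**2)
j(F, f) = 4 + (F + f**2)**2
1/(-594 + j(42, 39)) = 1/(-594 + (4 + (42 + 39**2)**2)) = 1/(-594 + (4 + (42 + 1521)**2)) = 1/(-594 + (4 + 1563**2)) = 1/(-594 + (4 + 2442969)) = 1/(-594 + 2442973) = 1/2442379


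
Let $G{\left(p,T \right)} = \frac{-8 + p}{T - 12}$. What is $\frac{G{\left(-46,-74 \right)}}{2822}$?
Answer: $\frac{27}{121346} \approx 0.0002225$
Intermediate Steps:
$G{\left(p,T \right)} = \frac{-8 + p}{-12 + T}$
$\frac{G{\left(-46,-74 \right)}}{2822} = \frac{\frac{1}{-12 - 74} \left(-8 - 46\right)}{2822} = \frac{1}{-86} \left(-54\right) \frac{1}{2822} = \left(- \frac{1}{86}\right) \left(-54\right) \frac{1}{2822} = \frac{27}{43} \cdot \frac{1}{2822} = \frac{27}{121346}$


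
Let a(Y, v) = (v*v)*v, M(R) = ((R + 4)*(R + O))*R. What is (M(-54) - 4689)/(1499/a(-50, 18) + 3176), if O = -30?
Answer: -79414344/1089643 ≈ -72.881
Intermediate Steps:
M(R) = R*(-30 + R)*(4 + R) (M(R) = ((R + 4)*(R - 30))*R = ((4 + R)*(-30 + R))*R = ((-30 + R)*(4 + R))*R = R*(-30 + R)*(4 + R))
a(Y, v) = v³ (a(Y, v) = v²*v = v³)
(M(-54) - 4689)/(1499/a(-50, 18) + 3176) = (-54*(-120 + (-54)² - 26*(-54)) - 4689)/(1499/(18³) + 3176) = (-54*(-120 + 2916 + 1404) - 4689)/(1499/5832 + 3176) = (-54*4200 - 4689)/(1499*(1/5832) + 3176) = (-226800 - 4689)/(1499/5832 + 3176) = -231489/18523931/5832 = -231489*5832/18523931 = -79414344/1089643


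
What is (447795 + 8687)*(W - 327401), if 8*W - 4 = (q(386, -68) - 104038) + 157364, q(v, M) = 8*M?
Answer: -292881361851/2 ≈ -1.4644e+11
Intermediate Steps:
W = 26393/4 (W = ½ + ((8*(-68) - 104038) + 157364)/8 = ½ + ((-544 - 104038) + 157364)/8 = ½ + (-104582 + 157364)/8 = ½ + (⅛)*52782 = ½ + 26391/4 = 26393/4 ≈ 6598.3)
(447795 + 8687)*(W - 327401) = (447795 + 8687)*(26393/4 - 327401) = 456482*(-1283211/4) = -292881361851/2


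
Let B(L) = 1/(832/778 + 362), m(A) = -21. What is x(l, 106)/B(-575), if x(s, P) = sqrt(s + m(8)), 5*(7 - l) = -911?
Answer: 4095786*sqrt(5)/1945 ≈ 4708.7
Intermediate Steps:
l = 946/5 (l = 7 - 1/5*(-911) = 7 + 911/5 = 946/5 ≈ 189.20)
x(s, P) = sqrt(-21 + s) (x(s, P) = sqrt(s - 21) = sqrt(-21 + s))
B(L) = 389/141234 (B(L) = 1/(832*(1/778) + 362) = 1/(416/389 + 362) = 1/(141234/389) = 389/141234)
x(l, 106)/B(-575) = sqrt(-21 + 946/5)/(389/141234) = sqrt(841/5)*(141234/389) = (29*sqrt(5)/5)*(141234/389) = 4095786*sqrt(5)/1945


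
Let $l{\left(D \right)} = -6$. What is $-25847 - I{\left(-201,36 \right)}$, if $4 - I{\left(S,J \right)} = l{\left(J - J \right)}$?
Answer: $-25857$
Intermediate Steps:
$I{\left(S,J \right)} = 10$ ($I{\left(S,J \right)} = 4 - -6 = 4 + 6 = 10$)
$-25847 - I{\left(-201,36 \right)} = -25847 - 10 = -25857$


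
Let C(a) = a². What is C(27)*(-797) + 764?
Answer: -580249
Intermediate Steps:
C(27)*(-797) + 764 = 27²*(-797) + 764 = 729*(-797) + 764 = -581013 + 764 = -580249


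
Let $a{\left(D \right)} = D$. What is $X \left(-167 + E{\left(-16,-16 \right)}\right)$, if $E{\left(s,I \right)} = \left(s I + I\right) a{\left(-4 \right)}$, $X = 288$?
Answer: $-324576$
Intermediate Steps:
$E{\left(s,I \right)} = - 4 I - 4 I s$ ($E{\left(s,I \right)} = \left(s I + I\right) \left(-4\right) = \left(I s + I\right) \left(-4\right) = \left(I + I s\right) \left(-4\right) = - 4 I - 4 I s$)
$X \left(-167 + E{\left(-16,-16 \right)}\right) = 288 \left(-167 - - 64 \left(1 - 16\right)\right) = 288 \left(-167 - \left(-64\right) \left(-15\right)\right) = 288 \left(-167 - 960\right) = 288 \left(-1127\right) = -324576$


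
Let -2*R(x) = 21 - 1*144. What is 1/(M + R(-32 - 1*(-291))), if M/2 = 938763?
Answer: 2/3755175 ≈ 5.3260e-7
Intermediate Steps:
M = 1877526 (M = 2*938763 = 1877526)
R(x) = 123/2 (R(x) = -(21 - 1*144)/2 = -(21 - 144)/2 = -½*(-123) = 123/2)
1/(M + R(-32 - 1*(-291))) = 1/(1877526 + 123/2) = 1/(3755175/2) = 2/3755175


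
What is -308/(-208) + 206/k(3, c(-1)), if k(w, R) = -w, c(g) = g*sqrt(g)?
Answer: -10481/156 ≈ -67.186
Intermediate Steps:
c(g) = g**(3/2)
-308/(-208) + 206/k(3, c(-1)) = -308/(-208) + 206/((-1*3)) = -308*(-1/208) + 206/(-3) = 77/52 + 206*(-1/3) = 77/52 - 206/3 = -10481/156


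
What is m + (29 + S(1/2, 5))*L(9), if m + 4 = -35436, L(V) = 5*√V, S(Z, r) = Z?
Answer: -69995/2 ≈ -34998.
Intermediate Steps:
m = -35440 (m = -4 - 35436 = -35440)
m + (29 + S(1/2, 5))*L(9) = -35440 + (29 + 1/2)*(5*√9) = -35440 + (29 + ½)*(5*3) = -35440 + (59/2)*15 = -35440 + 885/2 = -69995/2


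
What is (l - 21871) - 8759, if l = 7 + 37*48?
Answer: -28847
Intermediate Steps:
l = 1783 (l = 7 + 1776 = 1783)
(l - 21871) - 8759 = (1783 - 21871) - 8759 = -20088 - 8759 = -28847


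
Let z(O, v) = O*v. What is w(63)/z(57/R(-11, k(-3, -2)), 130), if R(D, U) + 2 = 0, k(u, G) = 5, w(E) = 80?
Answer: -16/741 ≈ -0.021592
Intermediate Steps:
R(D, U) = -2 (R(D, U) = -2 + 0 = -2)
w(63)/z(57/R(-11, k(-3, -2)), 130) = 80/(((57/(-2))*130)) = 80/(((57*(-½))*130)) = 80/((-57/2*130)) = 80/(-3705) = 80*(-1/3705) = -16/741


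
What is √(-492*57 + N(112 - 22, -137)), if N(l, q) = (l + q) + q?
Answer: 2*I*√7057 ≈ 168.01*I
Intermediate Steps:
N(l, q) = l + 2*q
√(-492*57 + N(112 - 22, -137)) = √(-492*57 + ((112 - 22) + 2*(-137))) = √(-28044 + (90 - 274)) = √(-28044 - 184) = √(-28228) = 2*I*√7057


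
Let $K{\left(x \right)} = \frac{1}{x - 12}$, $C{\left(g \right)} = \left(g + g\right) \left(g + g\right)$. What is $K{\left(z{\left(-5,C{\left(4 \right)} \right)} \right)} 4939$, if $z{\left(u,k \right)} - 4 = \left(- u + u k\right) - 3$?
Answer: $- \frac{4939}{326} \approx -15.15$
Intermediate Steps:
$C{\left(g \right)} = 4 g^{2}$ ($C{\left(g \right)} = 2 g 2 g = 4 g^{2}$)
$z{\left(u,k \right)} = 1 - u + k u$ ($z{\left(u,k \right)} = 4 - \left(3 + u - u k\right) = 4 - \left(3 + u - k u\right) = 1 - u + k u$)
$K{\left(x \right)} = \frac{1}{-12 + x}$
$K{\left(z{\left(-5,C{\left(4 \right)} \right)} \right)} 4939 = \frac{1}{-12 + \left(1 - -5 + 4 \cdot 4^{2} \left(-5\right)\right)} 4939 = \frac{1}{-12 + \left(1 + 5 + 4 \cdot 16 \left(-5\right)\right)} 4939 = \frac{1}{-12 + \left(1 + 5 + 64 \left(-5\right)\right)} 4939 = \frac{1}{-12 + \left(1 + 5 - 320\right)} 4939 = \frac{1}{-12 - 314} \cdot 4939 = \frac{1}{-326} \cdot 4939 = \left(- \frac{1}{326}\right) 4939 = - \frac{4939}{326}$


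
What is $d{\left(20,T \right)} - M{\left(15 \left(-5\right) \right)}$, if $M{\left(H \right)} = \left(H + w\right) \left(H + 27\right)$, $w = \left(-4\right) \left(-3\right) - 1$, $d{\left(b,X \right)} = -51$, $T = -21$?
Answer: $-3123$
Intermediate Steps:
$w = 11$ ($w = 12 - 1 = 11$)
$M{\left(H \right)} = \left(11 + H\right) \left(27 + H\right)$ ($M{\left(H \right)} = \left(H + 11\right) \left(H + 27\right) = \left(11 + H\right) \left(27 + H\right)$)
$d{\left(20,T \right)} - M{\left(15 \left(-5\right) \right)} = -51 - \left(297 + \left(15 \left(-5\right)\right)^{2} + 38 \cdot 15 \left(-5\right)\right) = -51 - \left(297 + \left(-75\right)^{2} + 38 \left(-75\right)\right) = -51 - \left(297 + 5625 - 2850\right) = -51 - 3072 = -3123$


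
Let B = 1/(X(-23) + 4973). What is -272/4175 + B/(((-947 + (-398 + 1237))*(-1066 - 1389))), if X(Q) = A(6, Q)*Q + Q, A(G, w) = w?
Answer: -79026991229/1213006220100 ≈ -0.065150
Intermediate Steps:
X(Q) = Q + Q² (X(Q) = Q*Q + Q = Q² + Q = Q + Q²)
B = 1/5479 (B = 1/(-23*(1 - 23) + 4973) = 1/(-23*(-22) + 4973) = 1/(506 + 4973) = 1/5479 ≈ 0.00018252)
-272/4175 + B/(((-947 + (-398 + 1237))*(-1066 - 1389))) = -272/4175 + 1/(5479*(((-947 + (-398 + 1237))*(-1066 - 1389)))) = -272*1/4175 + 1/(5479*(((-947 + 839)*(-2455)))) = -272/4175 + 1/(5479*((-108*(-2455)))) = -272/4175 + (1/5479)/265140 = -272/4175 + (1/5479)*(1/265140) = -272/4175 + 1/1452702060 = -79026991229/1213006220100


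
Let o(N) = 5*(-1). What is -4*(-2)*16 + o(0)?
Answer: 123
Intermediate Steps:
o(N) = -5
-4*(-2)*16 + o(0) = -4*(-2)*16 - 5 = 8*16 - 5 = 128 - 5 = 123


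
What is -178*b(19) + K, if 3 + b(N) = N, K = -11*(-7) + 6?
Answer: -2765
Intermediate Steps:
K = 83 (K = 77 + 6 = 83)
b(N) = -3 + N
-178*b(19) + K = -178*(-3 + 19) + 83 = -178*16 + 83 = -2848 + 83 = -2765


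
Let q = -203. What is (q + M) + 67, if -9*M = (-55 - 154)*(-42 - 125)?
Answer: -36127/9 ≈ -4014.1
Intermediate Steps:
M = -34903/9 (M = -(-55 - 154)*(-42 - 125)/9 = -(-209)*(-167)/9 = -⅑*34903 = -34903/9 ≈ -3878.1)
(q + M) + 67 = (-203 - 34903/9) + 67 = -36730/9 + 67 = -36127/9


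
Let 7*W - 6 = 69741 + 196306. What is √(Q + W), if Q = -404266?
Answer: I*√17946663/7 ≈ 605.19*I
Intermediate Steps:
W = 266053/7 (W = 6/7 + (69741 + 196306)/7 = 6/7 + (⅐)*266047 = 6/7 + 266047/7 = 266053/7 ≈ 38008.)
√(Q + W) = √(-404266 + 266053/7) = √(-2563809/7) = I*√17946663/7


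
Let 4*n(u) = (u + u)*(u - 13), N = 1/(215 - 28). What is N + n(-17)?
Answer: 47686/187 ≈ 255.01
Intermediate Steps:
N = 1/187 ≈ 0.0053476
n(u) = u*(-13 + u)/2 (n(u) = ((u + u)*(u - 13))/4 = ((2*u)*(-13 + u))/4 = (2*u*(-13 + u))/4 = u*(-13 + u)/2)
N + n(-17) = 1/187 + (½)*(-17)*(-13 - 17) = 1/187 + (½)*(-17)*(-30) = 1/187 + 255 = 47686/187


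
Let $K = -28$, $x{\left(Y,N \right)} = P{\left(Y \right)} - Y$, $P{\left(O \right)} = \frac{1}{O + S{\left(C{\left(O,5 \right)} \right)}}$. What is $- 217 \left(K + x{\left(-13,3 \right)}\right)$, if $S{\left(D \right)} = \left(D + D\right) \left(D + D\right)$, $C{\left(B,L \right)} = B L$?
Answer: $\frac{54966968}{16887} \approx 3255.0$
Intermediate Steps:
$S{\left(D \right)} = 4 D^{2}$ ($S{\left(D \right)} = 2 D 2 D = 4 D^{2}$)
$P{\left(O \right)} = \frac{1}{O + 100 O^{2}}$ ($P{\left(O \right)} = \frac{1}{O + 4 \left(O 5\right)^{2}} = \frac{1}{O + 4 \left(5 O\right)^{2}} = \frac{1}{O + 4 \cdot 25 O^{2}} = \frac{1}{O + 100 O^{2}}$)
$x{\left(Y,N \right)} = - Y + \frac{1}{Y \left(1 + 100 Y\right)}$ ($x{\left(Y,N \right)} = \frac{1}{Y \left(1 + 100 Y\right)} - Y = - Y + \frac{1}{Y \left(1 + 100 Y\right)}$)
$- 217 \left(K + x{\left(-13,3 \right)}\right) = - 217 \left(-28 + \frac{1 - \left(-13\right)^{2} \left(1 + 100 \left(-13\right)\right)}{\left(-13\right) \left(1 + 100 \left(-13\right)\right)}\right) = - 217 \left(-28 - \frac{1 - 169 \left(1 - 1300\right)}{13 \left(1 - 1300\right)}\right) = - 217 \left(-28 - \frac{1 - 169 \left(-1299\right)}{13 \left(-1299\right)}\right) = - 217 \left(-28 - - \frac{1 + 219531}{16887}\right) = - 217 \left(-28 - \left(- \frac{1}{16887}\right) 219532\right) = - 217 \left(-28 + \frac{219532}{16887}\right) = \left(-217\right) \left(- \frac{253304}{16887}\right) = \frac{54966968}{16887}$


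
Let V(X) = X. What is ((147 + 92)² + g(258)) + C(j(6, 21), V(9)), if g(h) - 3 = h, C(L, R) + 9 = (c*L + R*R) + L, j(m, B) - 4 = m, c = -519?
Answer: 52274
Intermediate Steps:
j(m, B) = 4 + m
C(L, R) = -9 + R² - 518*L (C(L, R) = -9 + ((-519*L + R*R) + L) = -9 + ((-519*L + R²) + L) = -9 + ((R² - 519*L) + L) = -9 + (R² - 518*L) = -9 + R² - 518*L)
g(h) = 3 + h
((147 + 92)² + g(258)) + C(j(6, 21), V(9)) = ((147 + 92)² + (3 + 258)) + (-9 + 9² - 518*(4 + 6)) = (239² + 261) + (-9 + 81 - 518*10) = (57121 + 261) + (-9 + 81 - 5180) = 57382 - 5108 = 52274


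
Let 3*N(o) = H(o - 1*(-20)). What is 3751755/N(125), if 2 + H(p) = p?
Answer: 11255265/143 ≈ 78708.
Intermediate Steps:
H(p) = -2 + p
N(o) = 6 + o/3 (N(o) = (-2 + (o - 1*(-20)))/3 = (-2 + (o + 20))/3 = (-2 + (20 + o))/3 = (18 + o)/3 = 6 + o/3)
3751755/N(125) = 3751755/(6 + (⅓)*125) = 3751755/(6 + 125/3) = 3751755/(143/3) = 3751755*(3/143) = 11255265/143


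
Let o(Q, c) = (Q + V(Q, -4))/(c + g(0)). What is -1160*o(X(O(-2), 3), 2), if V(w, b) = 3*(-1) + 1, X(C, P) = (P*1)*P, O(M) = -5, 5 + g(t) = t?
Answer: 8120/3 ≈ 2706.7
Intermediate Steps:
g(t) = -5 + t
X(C, P) = P**2 (X(C, P) = P*P = P**2)
V(w, b) = -2 (V(w, b) = -3 + 1 = -2)
o(Q, c) = (-2 + Q)/(-5 + c) (o(Q, c) = (Q - 2)/(c + (-5 + 0)) = (-2 + Q)/(c - 5) = (-2 + Q)/(-5 + c))
-1160*o(X(O(-2), 3), 2) = -1160*(-2 + 3**2)/(-5 + 2) = -1160*(-2 + 9)/(-3) = -(-1160)*7/3 = -1160*(-7/3) = 8120/3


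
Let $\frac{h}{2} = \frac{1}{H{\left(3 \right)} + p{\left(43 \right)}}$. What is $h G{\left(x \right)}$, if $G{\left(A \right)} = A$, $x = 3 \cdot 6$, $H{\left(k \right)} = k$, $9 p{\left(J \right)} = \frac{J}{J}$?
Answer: $\frac{81}{7} \approx 11.571$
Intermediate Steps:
$p{\left(J \right)} = \frac{1}{9}$ ($p{\left(J \right)} = \frac{J \frac{1}{J}}{9} = \frac{1}{9} \cdot 1 = \frac{1}{9}$)
$x = 18$
$h = \frac{9}{14}$ ($h = \frac{2}{3 + \frac{1}{9}} = \frac{2}{\frac{28}{9}} = 2 \cdot \frac{9}{28} = \frac{9}{14} \approx 0.64286$)
$h G{\left(x \right)} = \frac{9}{14} \cdot 18 = \frac{81}{7}$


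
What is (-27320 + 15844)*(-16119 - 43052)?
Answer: 679046396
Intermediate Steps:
(-27320 + 15844)*(-16119 - 43052) = -11476*(-59171) = 679046396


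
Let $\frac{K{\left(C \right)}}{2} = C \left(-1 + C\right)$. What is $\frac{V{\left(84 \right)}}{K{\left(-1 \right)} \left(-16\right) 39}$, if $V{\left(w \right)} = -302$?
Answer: $\frac{151}{1248} \approx 0.12099$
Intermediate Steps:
$K{\left(C \right)} = 2 C \left(-1 + C\right)$
$\frac{V{\left(84 \right)}}{K{\left(-1 \right)} \left(-16\right) 39} = - \frac{302}{2 \left(-1\right) \left(-1 - 1\right) \left(-16\right) 39} = - \frac{302}{2 \left(-1\right) \left(-2\right) \left(-16\right) 39} = - \frac{302}{4 \left(-16\right) 39} = - \frac{302}{\left(-64\right) 39} = - \frac{302}{-2496} = \left(-302\right) \left(- \frac{1}{2496}\right) = \frac{151}{1248}$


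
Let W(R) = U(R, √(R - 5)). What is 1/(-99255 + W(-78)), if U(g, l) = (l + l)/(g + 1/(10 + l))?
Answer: (-78*√83 + 779*I)/(-77319479*I + 7741910*√83) ≈ -1.0075e-5 + 2.3729e-11*I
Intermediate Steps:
U(g, l) = 2*l/(g + 1/(10 + l)) (U(g, l) = (2*l)/(g + 1/(10 + l)) = 2*l/(g + 1/(10 + l)))
W(R) = 2*√(-5 + R)*(10 + √(-5 + R))/(1 + 10*R + R*√(-5 + R)) (W(R) = 2*√(R - 5)*(10 + √(R - 5))/(1 + 10*R + R*√(R - 5)) = 2*√(-5 + R)*(10 + √(-5 + R))/(1 + 10*R + R*√(-5 + R)))
1/(-99255 + W(-78)) = 1/(-99255 + 2*(-5 - 78 + 10*√(-5 - 78))/(1 + 10*(-78) - 78*√(-5 - 78))) = 1/(-99255 + 2*(-5 - 78 + 10*√(-83))/(1 - 780 - 78*I*√83)) = 1/(-99255 + 2*(-5 - 78 + 10*(I*√83))/(1 - 780 - 78*I*√83)) = 1/(-99255 + 2*(-5 - 78 + 10*I*√83)/(1 - 780 - 78*I*√83)) = 1/(-99255 + 2*(-83 + 10*I*√83)/(-779 - 78*I*√83))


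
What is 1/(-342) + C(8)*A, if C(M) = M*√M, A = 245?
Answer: -1/342 + 3920*√2 ≈ 5543.7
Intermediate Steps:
C(M) = M^(3/2)
1/(-342) + C(8)*A = 1/(-342) + 8^(3/2)*245 = -1/342 + (16*√2)*245 = -1/342 + 3920*√2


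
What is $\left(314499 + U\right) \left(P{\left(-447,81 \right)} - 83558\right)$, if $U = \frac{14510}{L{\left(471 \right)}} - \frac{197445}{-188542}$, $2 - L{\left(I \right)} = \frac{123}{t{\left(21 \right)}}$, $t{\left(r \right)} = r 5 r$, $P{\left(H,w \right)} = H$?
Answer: $- \frac{7287049408819218435}{269426518} \approx -2.7047 \cdot 10^{10}$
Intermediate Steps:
$t{\left(r \right)} = 5 r^{2}$ ($t{\left(r \right)} = 5 r r = 5 r^{2}$)
$L{\left(I \right)} = \frac{1429}{735}$ ($L{\left(I \right)} = 2 - \frac{123}{5 \cdot 21^{2}} = 2 - \frac{123}{5 \cdot 441} = 2 - \frac{123}{2205} = 2 - 123 \cdot \frac{1}{2205} = 2 - \frac{41}{735} = \frac{1429}{735}$)
$U = \frac{2011054297605}{269426518}$ ($U = \frac{14510}{\frac{1429}{735}} - \frac{197445}{-188542} = 14510 \cdot \frac{735}{1429} - - \frac{197445}{188542} = \frac{10664850}{1429} + \frac{197445}{188542} = \frac{2011054297605}{269426518} \approx 7464.2$)
$\left(314499 + U\right) \left(P{\left(-447,81 \right)} - 83558\right) = \left(314499 + \frac{2011054297605}{269426518}\right) \left(-447 - 83558\right) = \frac{86745424782087}{269426518} \left(-84005\right) = - \frac{7287049408819218435}{269426518}$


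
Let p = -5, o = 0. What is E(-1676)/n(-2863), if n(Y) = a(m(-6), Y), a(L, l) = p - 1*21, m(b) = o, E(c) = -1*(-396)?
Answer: -198/13 ≈ -15.231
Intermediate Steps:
E(c) = 396
m(b) = 0
a(L, l) = -26 (a(L, l) = -5 - 1*21 = -5 - 21 = -26)
n(Y) = -26
E(-1676)/n(-2863) = 396/(-26) = 396*(-1/26) = -198/13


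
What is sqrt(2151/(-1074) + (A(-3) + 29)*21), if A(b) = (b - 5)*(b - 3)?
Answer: 3*sqrt(22998278)/358 ≈ 40.187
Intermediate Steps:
A(b) = (-5 + b)*(-3 + b)
sqrt(2151/(-1074) + (A(-3) + 29)*21) = sqrt(2151/(-1074) + ((15 + (-3)**2 - 8*(-3)) + 29)*21) = sqrt(2151*(-1/1074) + ((15 + 9 + 24) + 29)*21) = sqrt(-717/358 + (48 + 29)*21) = sqrt(-717/358 + 77*21) = sqrt(-717/358 + 1617) = sqrt(578169/358) = 3*sqrt(22998278)/358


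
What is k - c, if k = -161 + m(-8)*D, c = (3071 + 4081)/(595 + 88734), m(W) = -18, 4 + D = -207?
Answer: 324882421/89329 ≈ 3636.9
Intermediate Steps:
D = -211 (D = -4 - 207 = -211)
c = 7152/89329 ≈ 0.080064
k = 3637 (k = -161 - 18*(-211) = -161 + 3798 = 3637)
k - c = 3637 - 1*7152/89329 = 3637 - 7152/89329 = 324882421/89329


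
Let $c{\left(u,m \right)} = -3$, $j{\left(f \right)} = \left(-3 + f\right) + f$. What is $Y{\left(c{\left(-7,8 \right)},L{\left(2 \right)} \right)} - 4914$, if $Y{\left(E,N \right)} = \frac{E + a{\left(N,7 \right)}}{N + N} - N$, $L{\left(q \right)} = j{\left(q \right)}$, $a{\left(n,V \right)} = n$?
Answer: $-4916$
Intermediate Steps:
$j{\left(f \right)} = -3 + 2 f$
$L{\left(q \right)} = -3 + 2 q$
$Y{\left(E,N \right)} = - N + \frac{E + N}{2 N}$ ($Y{\left(E,N \right)} = \frac{E + N}{N + N} - N = \frac{E + N}{2 N} - N = - N + \frac{E + N}{2 N}$)
$Y{\left(c{\left(-7,8 \right)},L{\left(2 \right)} \right)} - 4914 = \left(\frac{1}{2} - \left(-3 + 2 \cdot 2\right) + \frac{1}{2} \left(-3\right) \frac{1}{-3 + 2 \cdot 2}\right) - 4914 = \left(\frac{1}{2} - \left(-3 + 4\right) + \frac{1}{2} \left(-3\right) \frac{1}{-3 + 4}\right) - 4914 = \left(\frac{1}{2} - 1 + \frac{1}{2} \left(-3\right) 1^{-1}\right) - 4914 = \left(\frac{1}{2} - 1 + \frac{1}{2} \left(-3\right) 1\right) - 4914 = \left(\frac{1}{2} - 1 - \frac{3}{2}\right) - 4914 = -2 - 4914 = -4916$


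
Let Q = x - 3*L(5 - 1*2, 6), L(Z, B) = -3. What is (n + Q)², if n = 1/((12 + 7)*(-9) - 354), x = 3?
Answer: 39677401/275625 ≈ 143.95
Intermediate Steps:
Q = 12 (Q = 3 - 3*(-3) = 3 + 9 = 12)
n = -1/525 (n = 1/(19*(-9) - 354) = 1/(-171 - 354) = 1/(-525) = -1/525 ≈ -0.0019048)
(n + Q)² = (-1/525 + 12)² = (6299/525)² = 39677401/275625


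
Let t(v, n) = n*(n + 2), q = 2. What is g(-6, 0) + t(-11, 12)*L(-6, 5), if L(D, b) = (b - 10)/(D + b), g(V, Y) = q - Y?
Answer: 842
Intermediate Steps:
g(V, Y) = 2 - Y
t(v, n) = n*(2 + n)
L(D, b) = (-10 + b)/(D + b)
g(-6, 0) + t(-11, 12)*L(-6, 5) = (2 - 1*0) + (12*(2 + 12))*((-10 + 5)/(-6 + 5)) = (2 + 0) + (12*14)*(-5/(-1)) = 2 + 168*(-1*(-5)) = 2 + 168*5 = 2 + 840 = 842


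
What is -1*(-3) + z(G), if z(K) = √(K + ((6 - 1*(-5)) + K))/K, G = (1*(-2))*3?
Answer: 3 - I/6 ≈ 3.0 - 0.16667*I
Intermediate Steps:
G = -6 (G = -2*3 = -6)
z(K) = √(11 + 2*K)/K (z(K) = √(K + ((6 + 5) + K))/K = √(K + (11 + K))/K = √(11 + 2*K)/K)
-1*(-3) + z(G) = -1*(-3) + √(11 + 2*(-6))/(-6) = 3 - √(11 - 12)/6 = 3 - I/6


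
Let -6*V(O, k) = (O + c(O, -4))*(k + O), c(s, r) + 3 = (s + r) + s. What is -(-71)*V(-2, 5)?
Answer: 923/2 ≈ 461.50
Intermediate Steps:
c(s, r) = -3 + r + 2*s (c(s, r) = -3 + ((s + r) + s) = -3 + ((r + s) + s) = -3 + (r + 2*s) = -3 + r + 2*s)
V(O, k) = -(-7 + 3*O)*(O + k)/6 (V(O, k) = -(O + (-3 - 4 + 2*O))*(k + O)/6 = -(O + (-7 + 2*O))*(O + k)/6 = -(-7 + 3*O)*(O + k)/6)
-(-71)*V(-2, 5) = -(-71)*(-½*(-2)² + (7/6)*(-2) + (7/6)*5 - ½*(-2)*5) = -(-71)*(-½*4 - 7/3 + 35/6 + 5) = -(-71)*(-2 - 7/3 + 35/6 + 5) = -(-71)*13/2 = -1*(-923/2) = 923/2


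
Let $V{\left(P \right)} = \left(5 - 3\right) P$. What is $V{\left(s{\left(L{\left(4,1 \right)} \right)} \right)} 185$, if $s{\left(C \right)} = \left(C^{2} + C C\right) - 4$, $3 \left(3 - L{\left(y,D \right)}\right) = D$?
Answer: $\frac{34040}{9} \approx 3782.2$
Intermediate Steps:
$L{\left(y,D \right)} = 3 - \frac{D}{3}$
$s{\left(C \right)} = -4 + 2 C^{2}$ ($s{\left(C \right)} = \left(C^{2} + C^{2}\right) - 4 = 2 C^{2} - 4 = -4 + 2 C^{2}$)
$V{\left(P \right)} = 2 P$
$V{\left(s{\left(L{\left(4,1 \right)} \right)} \right)} 185 = 2 \left(-4 + 2 \left(3 - \frac{1}{3}\right)^{2}\right) 185 = 2 \left(-4 + 2 \left(\frac{8}{3}\right)^{2}\right) 185 = 2 \left(-4 + 2 \cdot \frac{64}{9}\right) 185 = 2 \left(-4 + \frac{128}{9}\right) 185 = 2 \cdot \frac{92}{9} \cdot 185 = \frac{184}{9} \cdot 185 = \frac{34040}{9}$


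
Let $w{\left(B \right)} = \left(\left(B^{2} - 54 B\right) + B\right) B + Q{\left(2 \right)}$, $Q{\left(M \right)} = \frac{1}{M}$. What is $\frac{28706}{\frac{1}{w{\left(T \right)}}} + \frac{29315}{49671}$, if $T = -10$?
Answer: $- \frac{8982178116622}{49671} \approx -1.8083 \cdot 10^{8}$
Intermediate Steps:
$w{\left(B \right)} = \frac{1}{2} + B \left(B^{2} - 53 B\right)$ ($w{\left(B \right)} = \left(\left(B^{2} - 54 B\right) + B\right) B + \frac{1}{2} = \left(B^{2} - 53 B\right) B + \frac{1}{2} = B \left(B^{2} - 53 B\right) + \frac{1}{2} = \frac{1}{2} + B \left(B^{2} - 53 B\right)$)
$\frac{28706}{\frac{1}{w{\left(T \right)}}} + \frac{29315}{49671} = \frac{28706}{\frac{1}{\frac{1}{2} + \left(-10\right)^{3} - 53 \left(-10\right)^{2}}} + \frac{29315}{49671} = \frac{28706}{\frac{1}{\frac{1}{2} - 1000 - 5300}} + 29315 \cdot \frac{1}{49671} = \frac{28706}{\frac{1}{\frac{1}{2} - 1000 - 5300}} + \frac{29315}{49671} = \frac{28706}{\frac{1}{- \frac{12599}{2}}} + \frac{29315}{49671} = \frac{28706}{- \frac{2}{12599}} + \frac{29315}{49671} = 28706 \left(- \frac{12599}{2}\right) + \frac{29315}{49671} = -180833447 + \frac{29315}{49671} = - \frac{8982178116622}{49671}$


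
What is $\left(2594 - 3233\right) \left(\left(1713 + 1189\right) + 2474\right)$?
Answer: $-3435264$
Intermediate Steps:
$\left(2594 - 3233\right) \left(\left(1713 + 1189\right) + 2474\right) = - 639 \left(2902 + 2474\right) = \left(-639\right) 5376 = -3435264$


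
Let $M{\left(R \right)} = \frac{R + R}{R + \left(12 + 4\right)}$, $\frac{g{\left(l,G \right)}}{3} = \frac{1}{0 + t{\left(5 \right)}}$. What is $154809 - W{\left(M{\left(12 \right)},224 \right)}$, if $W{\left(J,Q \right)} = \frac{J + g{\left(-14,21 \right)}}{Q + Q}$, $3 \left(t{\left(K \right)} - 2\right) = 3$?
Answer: $\frac{485481011}{3136} \approx 1.5481 \cdot 10^{5}$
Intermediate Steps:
$t{\left(K \right)} = 3$ ($t{\left(K \right)} = 2 + \frac{1}{3} \cdot 3 = 2 + 1 = 3$)
$g{\left(l,G \right)} = 1$ ($g{\left(l,G \right)} = \frac{3}{0 + 3} = \frac{3}{3} = 3 \cdot \frac{1}{3} = 1$)
$M{\left(R \right)} = \frac{2 R}{16 + R}$ ($M{\left(R \right)} = \frac{2 R}{R + 16} = \frac{2 R}{16 + R}$)
$W{\left(J,Q \right)} = \frac{1 + J}{2 Q}$ ($W{\left(J,Q \right)} = \frac{J + 1}{Q + Q} = \frac{1 + J}{2 Q}$)
$154809 - W{\left(M{\left(12 \right)},224 \right)} = 154809 - \frac{1 + 2 \cdot 12 \frac{1}{16 + 12}}{2 \cdot 224} = 154809 - \frac{1}{2} \cdot \frac{1}{224} \left(1 + 2 \cdot 12 \cdot \frac{1}{28}\right) = 154809 - \frac{1}{2} \cdot \frac{1}{224} \left(1 + \frac{6}{7}\right) = 154809 - \frac{1}{2} \cdot \frac{1}{224} \cdot \frac{13}{7} = 154809 - \frac{13}{3136} = \frac{485481011}{3136}$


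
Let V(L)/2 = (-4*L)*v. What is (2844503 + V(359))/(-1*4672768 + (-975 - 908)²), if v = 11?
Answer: -937637/375693 ≈ -2.4958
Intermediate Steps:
V(L) = -88*L (V(L) = 2*(-4*L*11) = 2*(-44*L) = -88*L)
(2844503 + V(359))/(-1*4672768 + (-975 - 908)²) = (2844503 - 88*359)/(-1*4672768 + (-975 - 908)²) = (2844503 - 31592)/(-4672768 + (-1883)²) = 2812911/(-4672768 + 3545689) = 2812911/(-1127079) = 2812911*(-1/1127079) = -937637/375693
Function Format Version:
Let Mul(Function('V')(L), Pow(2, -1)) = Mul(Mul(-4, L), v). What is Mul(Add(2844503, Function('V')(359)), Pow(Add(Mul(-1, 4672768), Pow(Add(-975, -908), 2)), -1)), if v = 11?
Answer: Rational(-937637, 375693) ≈ -2.4958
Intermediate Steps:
Function('V')(L) = Mul(-88, L) (Function('V')(L) = Mul(2, Mul(Mul(-4, L), 11)) = Mul(2, Mul(-44, L)) = Mul(-88, L))
Mul(Add(2844503, Function('V')(359)), Pow(Add(Mul(-1, 4672768), Pow(Add(-975, -908), 2)), -1)) = Mul(Add(2844503, Mul(-88, 359)), Pow(Add(Mul(-1, 4672768), Pow(Add(-975, -908), 2)), -1)) = Mul(Add(2844503, -31592), Pow(Add(-4672768, Pow(-1883, 2)), -1)) = Mul(2812911, Pow(Add(-4672768, 3545689), -1)) = Mul(2812911, Pow(-1127079, -1)) = Mul(2812911, Rational(-1, 1127079)) = Rational(-937637, 375693)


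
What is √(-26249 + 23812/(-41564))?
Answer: 4*I*√177140125687/10391 ≈ 162.02*I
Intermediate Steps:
√(-26249 + 23812/(-41564)) = √(-26249 + 23812*(-1/41564)) = √(-26249 - 5953/10391) = √(-272759312/10391) = 4*I*√177140125687/10391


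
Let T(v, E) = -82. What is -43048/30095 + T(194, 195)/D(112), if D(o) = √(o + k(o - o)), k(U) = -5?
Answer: -43048/30095 - 82*√107/107 ≈ -9.3576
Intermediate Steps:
D(o) = √(-5 + o) (D(o) = √(o - 5) = √(-5 + o))
-43048/30095 + T(194, 195)/D(112) = -43048/30095 - 82/√(-5 + 112) = -43048*1/30095 - 82*√107/107 = -43048/30095 - 82*√107/107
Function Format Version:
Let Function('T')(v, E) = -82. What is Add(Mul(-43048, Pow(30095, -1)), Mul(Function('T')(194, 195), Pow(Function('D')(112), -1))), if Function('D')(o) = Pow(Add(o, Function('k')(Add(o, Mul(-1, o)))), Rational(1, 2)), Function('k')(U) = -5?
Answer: Add(Rational(-43048, 30095), Mul(Rational(-82, 107), Pow(107, Rational(1, 2)))) ≈ -9.3576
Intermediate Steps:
Function('D')(o) = Pow(Add(-5, o), Rational(1, 2)) (Function('D')(o) = Pow(Add(o, -5), Rational(1, 2)) = Pow(Add(-5, o), Rational(1, 2)))
Add(Mul(-43048, Pow(30095, -1)), Mul(Function('T')(194, 195), Pow(Function('D')(112), -1))) = Add(Mul(-43048, Pow(30095, -1)), Mul(-82, Pow(Pow(Add(-5, 112), Rational(1, 2)), -1))) = Add(Mul(-43048, Rational(1, 30095)), Mul(-82, Pow(Pow(107, Rational(1, 2)), -1))) = Add(Rational(-43048, 30095), Mul(-82, Mul(Rational(1, 107), Pow(107, Rational(1, 2))))) = Add(Rational(-43048, 30095), Mul(Rational(-82, 107), Pow(107, Rational(1, 2))))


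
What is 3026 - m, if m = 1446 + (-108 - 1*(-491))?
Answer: 1197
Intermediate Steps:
m = 1829 (m = 1446 + (-108 + 491) = 1446 + 383 = 1829)
3026 - m = 3026 - 1*1829 = 3026 - 1829 = 1197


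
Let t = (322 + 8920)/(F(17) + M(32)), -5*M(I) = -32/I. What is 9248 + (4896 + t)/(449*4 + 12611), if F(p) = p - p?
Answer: 133287042/14407 ≈ 9251.5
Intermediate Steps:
M(I) = 32/(5*I) (M(I) = -(-32)/(5*I) = 32/(5*I))
F(p) = 0
t = 46210 (t = (322 + 8920)/(0 + (32/5)/32) = 9242/(0 + (32/5)*(1/32)) = 9242/(0 + ⅕) = 9242/(⅕) = 9242*5 = 46210)
9248 + (4896 + t)/(449*4 + 12611) = 9248 + (4896 + 46210)/(449*4 + 12611) = 9248 + 51106/(1796 + 12611) = 9248 + 51106/14407 = 133287042/14407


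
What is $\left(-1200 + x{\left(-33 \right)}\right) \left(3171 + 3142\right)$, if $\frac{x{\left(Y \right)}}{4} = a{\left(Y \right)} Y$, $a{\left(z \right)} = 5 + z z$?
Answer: $-919223304$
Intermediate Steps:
$a{\left(z \right)} = 5 + z^{2}$
$x{\left(Y \right)} = 4 Y \left(5 + Y^{2}\right)$ ($x{\left(Y \right)} = 4 \left(5 + Y^{2}\right) Y = 4 Y \left(5 + Y^{2}\right)$)
$\left(-1200 + x{\left(-33 \right)}\right) \left(3171 + 3142\right) = \left(-1200 + 4 \left(-33\right) \left(5 + \left(-33\right)^{2}\right)\right) \left(3171 + 3142\right) = \left(-1200 + 4 \left(-33\right) \left(5 + 1089\right)\right) 6313 = \left(-1200 + 4 \left(-33\right) 1094\right) 6313 = \left(-1200 - 144408\right) 6313 = \left(-145608\right) 6313 = -919223304$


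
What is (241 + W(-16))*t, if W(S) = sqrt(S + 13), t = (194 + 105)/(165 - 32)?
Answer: 72059/133 + 299*I*sqrt(3)/133 ≈ 541.8 + 3.8939*I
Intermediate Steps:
t = 299/133 ≈ 2.2481
W(S) = sqrt(13 + S)
(241 + W(-16))*t = (241 + sqrt(13 - 16))*(299/133) = (241 + sqrt(-3))*(299/133) = (241 + I*sqrt(3))*(299/133) = 72059/133 + 299*I*sqrt(3)/133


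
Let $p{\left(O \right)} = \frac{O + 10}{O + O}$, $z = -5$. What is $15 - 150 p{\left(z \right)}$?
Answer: $90$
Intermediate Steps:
$p{\left(O \right)} = \frac{10 + O}{2 O}$
$15 - 150 p{\left(z \right)} = 15 - 150 \frac{10 - 5}{2 \left(-5\right)} = 15 - 150 \cdot \frac{1}{2} \left(- \frac{1}{5}\right) 5 = 15 - -75 = 15 + 75 = 90$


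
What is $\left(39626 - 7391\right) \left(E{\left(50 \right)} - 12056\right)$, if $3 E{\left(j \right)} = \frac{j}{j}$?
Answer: $-388614415$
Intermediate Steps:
$E{\left(j \right)} = \frac{1}{3}$ ($E{\left(j \right)} = \frac{j \frac{1}{j}}{3} = \frac{1}{3} \cdot 1 = \frac{1}{3}$)
$\left(39626 - 7391\right) \left(E{\left(50 \right)} - 12056\right) = \left(39626 - 7391\right) \left(\frac{1}{3} - 12056\right) = 32235 \left(- \frac{36167}{3}\right) = -388614415$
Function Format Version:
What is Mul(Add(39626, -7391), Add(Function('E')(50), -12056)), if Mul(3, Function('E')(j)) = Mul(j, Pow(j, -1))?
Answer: -388614415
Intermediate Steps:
Function('E')(j) = Rational(1, 3) (Function('E')(j) = Mul(Rational(1, 3), Mul(j, Pow(j, -1))) = Mul(Rational(1, 3), 1) = Rational(1, 3))
Mul(Add(39626, -7391), Add(Function('E')(50), -12056)) = Mul(Add(39626, -7391), Add(Rational(1, 3), -12056)) = Mul(32235, Rational(-36167, 3)) = -388614415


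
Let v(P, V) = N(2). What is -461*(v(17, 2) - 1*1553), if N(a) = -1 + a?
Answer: 715472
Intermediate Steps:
v(P, V) = 1 (v(P, V) = -1 + 2 = 1)
-461*(v(17, 2) - 1*1553) = -461*(1 - 1*1553) = -461*(1 - 1553) = -461*(-1552) = 715472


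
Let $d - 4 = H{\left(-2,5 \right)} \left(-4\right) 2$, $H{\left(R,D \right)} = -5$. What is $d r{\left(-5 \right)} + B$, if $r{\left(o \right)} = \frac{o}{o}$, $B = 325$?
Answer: $369$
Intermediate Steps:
$r{\left(o \right)} = 1$
$d = 44$ ($d = 4 + \left(-5\right) \left(-4\right) 2 = 4 + 20 \cdot 2 = 4 + 40 = 44$)
$d r{\left(-5 \right)} + B = 44 \cdot 1 + 325 = 44 + 325 = 369$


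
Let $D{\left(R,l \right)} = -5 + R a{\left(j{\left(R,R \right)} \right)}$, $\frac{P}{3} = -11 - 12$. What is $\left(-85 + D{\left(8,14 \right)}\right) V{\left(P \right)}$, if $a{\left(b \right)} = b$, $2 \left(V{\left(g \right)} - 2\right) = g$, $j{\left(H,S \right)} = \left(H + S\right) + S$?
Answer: $-3315$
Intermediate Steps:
$j{\left(H,S \right)} = H + 2 S$
$P = -69$ ($P = 3 \left(-11 - 12\right) = 3 \left(-23\right) = -69$)
$V{\left(g \right)} = 2 + \frac{g}{2}$
$D{\left(R,l \right)} = -5 + 3 R^{2}$ ($D{\left(R,l \right)} = -5 + R \left(R + 2 R\right) = -5 + R 3 R = -5 + 3 R^{2}$)
$\left(-85 + D{\left(8,14 \right)}\right) V{\left(P \right)} = \left(-85 - \left(5 - 3 \cdot 8^{2}\right)\right) \left(2 + \frac{1}{2} \left(-69\right)\right) = \left(-85 + \left(-5 + 3 \cdot 64\right)\right) \left(2 - \frac{69}{2}\right) = \left(-85 + \left(-5 + 192\right)\right) \left(- \frac{65}{2}\right) = \left(-85 + 187\right) \left(- \frac{65}{2}\right) = 102 \left(- \frac{65}{2}\right) = -3315$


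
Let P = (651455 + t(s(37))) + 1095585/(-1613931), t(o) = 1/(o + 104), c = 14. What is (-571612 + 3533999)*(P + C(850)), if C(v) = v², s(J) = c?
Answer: 258380542808808988539/63481286 ≈ 4.0702e+12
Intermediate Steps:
s(J) = 14
t(o) = 1/(104 + o)
P = 41355158616097/63481286 (P = (651455 + 1/(104 + 14)) + 1095585/(-1613931) = (651455 + 1/118) + 1095585*(-1/1613931) = (651455 + 1/118) - 365195/537977 = 76871691/118 - 365195/537977 = 41355158616097/63481286 ≈ 6.5145e+5)
(-571612 + 3533999)*(P + C(850)) = (-571612 + 3533999)*(41355158616097/63481286 + 850²) = 2962387*(41355158616097/63481286 + 722500) = 2962387*(87220387751097/63481286) = 258380542808808988539/63481286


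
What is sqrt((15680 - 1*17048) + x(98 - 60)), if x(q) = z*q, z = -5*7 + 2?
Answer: I*sqrt(2622) ≈ 51.205*I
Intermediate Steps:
z = -33 (z = -35 + 2 = -33)
x(q) = -33*q
sqrt((15680 - 1*17048) + x(98 - 60)) = sqrt((15680 - 1*17048) - 33*(98 - 60)) = sqrt((15680 - 17048) - 33*38) = sqrt(-1368 - 1254) = sqrt(-2622) = I*sqrt(2622)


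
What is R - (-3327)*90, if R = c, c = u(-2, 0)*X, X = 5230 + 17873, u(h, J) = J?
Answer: 299430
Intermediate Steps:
X = 23103
c = 0 (c = 0*23103 = 0)
R = 0
R - (-3327)*90 = 0 - (-3327)*90 = 0 - 1*(-299430) = 0 + 299430 = 299430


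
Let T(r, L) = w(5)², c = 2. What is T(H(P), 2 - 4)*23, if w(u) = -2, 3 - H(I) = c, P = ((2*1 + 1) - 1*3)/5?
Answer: 92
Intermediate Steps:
P = 0 (P = ((2 + 1) - 3)*(⅕) = (3 - 3)*(⅕) = 0*(⅕) = 0)
H(I) = 1 (H(I) = 3 - 1*2 = 3 - 2 = 1)
T(r, L) = 4 (T(r, L) = (-2)² = 4)
T(H(P), 2 - 4)*23 = 4*23 = 92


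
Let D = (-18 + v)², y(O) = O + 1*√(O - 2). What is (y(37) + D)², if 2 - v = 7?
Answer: (566 + √35)² ≈ 3.2709e+5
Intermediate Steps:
v = -5 (v = 2 - 1*7 = 2 - 7 = -5)
y(O) = O + √(-2 + O) (y(O) = O + 1*√(-2 + O) = O + √(-2 + O))
D = 529 (D = (-18 - 5)² = (-23)² = 529)
(y(37) + D)² = ((37 + √(-2 + 37)) + 529)² = ((37 + √35) + 529)² = (566 + √35)²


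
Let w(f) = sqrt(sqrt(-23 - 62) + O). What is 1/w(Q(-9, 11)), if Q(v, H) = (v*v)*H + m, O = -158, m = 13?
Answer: 1/sqrt(-158 + I*sqrt(85)) ≈ 0.0023162 - 0.079454*I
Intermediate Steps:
Q(v, H) = 13 + H*v**2 (Q(v, H) = (v*v)*H + 13 = v**2*H + 13 = H*v**2 + 13 = 13 + H*v**2)
w(f) = sqrt(-158 + I*sqrt(85)) (w(f) = sqrt(sqrt(-23 - 62) - 158) = sqrt(sqrt(-85) - 158) = sqrt(I*sqrt(85) - 158) = sqrt(-158 + I*sqrt(85)))
1/w(Q(-9, 11)) = 1/(sqrt(-158 + I*sqrt(85))) = 1/sqrt(-158 + I*sqrt(85))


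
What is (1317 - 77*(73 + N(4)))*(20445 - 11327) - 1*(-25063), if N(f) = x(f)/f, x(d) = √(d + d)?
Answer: -39218809 - 351043*√2 ≈ -3.9715e+7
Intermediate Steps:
x(d) = √2*√d (x(d) = √(2*d) = √2*√d)
N(f) = √2/√f (N(f) = (√2*√f)/f = √2/√f)
(1317 - 77*(73 + N(4)))*(20445 - 11327) - 1*(-25063) = (1317 - 77*(73 + √2/√4))*(20445 - 11327) - 1*(-25063) = (1317 - 77*(73 + √2*(½)))*9118 + 25063 = (1317 - 77*(73 + √2/2))*9118 + 25063 = (1317 + (-5621 - 77*√2/2))*9118 + 25063 = (-4304 - 77*√2/2)*9118 + 25063 = (-39243872 - 351043*√2) + 25063 = -39218809 - 351043*√2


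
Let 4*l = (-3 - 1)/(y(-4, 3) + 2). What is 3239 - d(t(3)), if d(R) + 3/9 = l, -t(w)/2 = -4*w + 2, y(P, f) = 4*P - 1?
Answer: 48589/15 ≈ 3239.3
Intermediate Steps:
y(P, f) = -1 + 4*P
t(w) = -4 + 8*w (t(w) = -2*(-4*w + 2) = -2*(2 - 4*w) = -4 + 8*w)
l = 1/15 (l = ((-3 - 1)/((-1 + 4*(-4)) + 2))/4 = (-4/((-1 - 16) + 2))/4 = (-4/(-17 + 2))/4 = (-4/(-15))/4 = (-4*(-1/15))/4 = (1/4)*(4/15) = 1/15 ≈ 0.066667)
d(R) = -4/15 (d(R) = -1/3 + 1/15 = -4/15)
3239 - d(t(3)) = 3239 - 1*(-4/15) = 3239 + 4/15 = 48589/15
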